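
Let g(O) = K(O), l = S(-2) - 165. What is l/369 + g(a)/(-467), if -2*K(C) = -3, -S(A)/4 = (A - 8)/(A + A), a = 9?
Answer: -164557/344646 ≈ -0.47747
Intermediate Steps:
S(A) = -2*(-8 + A)/A (S(A) = -4*(A - 8)/(A + A) = -4*(-8 + A)/(2*A) = -4*(-8 + A)*1/(2*A) = -2*(-8 + A)/A)
l = -175 (l = (-2 + 16/(-2)) - 165 = (-2 + 16*(-1/2)) - 165 = (-2 - 8) - 165 = -10 - 165 = -175)
K(C) = 3/2 (K(C) = -1/2*(-3) = 3/2)
g(O) = 3/2
l/369 + g(a)/(-467) = -175/369 + (3/2)/(-467) = -175*1/369 + (3/2)*(-1/467) = -175/369 - 3/934 = -164557/344646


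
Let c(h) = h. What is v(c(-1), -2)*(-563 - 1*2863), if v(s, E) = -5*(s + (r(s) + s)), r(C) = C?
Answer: -51390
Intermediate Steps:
v(s, E) = -15*s (v(s, E) = -5*(s + (s + s)) = -5*(s + 2*s) = -15*s)
v(c(-1), -2)*(-563 - 1*2863) = (-15*(-1))*(-563 - 1*2863) = 15*(-563 - 2863) = 15*(-3426) = -51390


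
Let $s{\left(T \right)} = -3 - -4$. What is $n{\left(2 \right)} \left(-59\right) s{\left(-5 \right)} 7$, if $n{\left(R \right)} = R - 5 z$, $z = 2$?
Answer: $3304$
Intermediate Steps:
$s{\left(T \right)} = 1$ ($s{\left(T \right)} = -3 + 4 = 1$)
$n{\left(R \right)} = -10 + R$ ($n{\left(R \right)} = R - 10 = -10 + R$)
$n{\left(2 \right)} \left(-59\right) s{\left(-5 \right)} 7 = \left(-10 + 2\right) \left(-59\right) 1 \cdot 7 = \left(-8\right) \left(-59\right) 7 = 472 \cdot 7 = 3304$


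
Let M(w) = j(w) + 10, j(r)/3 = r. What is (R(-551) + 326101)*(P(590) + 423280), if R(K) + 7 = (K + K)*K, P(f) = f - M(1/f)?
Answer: 116698117155256/295 ≈ 3.9559e+11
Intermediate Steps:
j(r) = 3*r
M(w) = 10 + 3*w (M(w) = 3*w + 10 = 10 + 3*w)
P(f) = -10 + f - 3/f (P(f) = f - (10 + 3/f) = f + (-10 - 3/f) = -10 + f - 3/f)
R(K) = -7 + 2*K² (R(K) = -7 + (K + K)*K = -7 + (2*K)*K = -7 + 2*K²)
(R(-551) + 326101)*(P(590) + 423280) = ((-7 + 2*(-551)²) + 326101)*((-10 + 590 - 3/590) + 423280) = ((-7 + 2*303601) + 326101)*((-10 + 590 - 3*1/590) + 423280) = ((-7 + 607202) + 326101)*((-10 + 590 - 3/590) + 423280) = (607195 + 326101)*(342197/590 + 423280) = 933296*(250077397/590) = 116698117155256/295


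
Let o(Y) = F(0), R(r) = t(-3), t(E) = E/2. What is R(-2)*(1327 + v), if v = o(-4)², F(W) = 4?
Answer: -4029/2 ≈ -2014.5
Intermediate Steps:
t(E) = E/2 (t(E) = E*(½) = E/2)
R(r) = -3/2 (R(r) = (½)*(-3) = -3/2)
o(Y) = 4
v = 16 (v = 4² = 16)
R(-2)*(1327 + v) = -3*(1327 + 16)/2 = -3/2*1343 = -4029/2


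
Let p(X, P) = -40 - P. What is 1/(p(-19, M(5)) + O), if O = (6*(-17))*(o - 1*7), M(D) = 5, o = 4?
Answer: 1/261 ≈ 0.0038314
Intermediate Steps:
O = 306 (O = (6*(-17))*(4 - 1*7) = -102*(4 - 7) = -102*(-3) = 306)
1/(p(-19, M(5)) + O) = 1/((-40 - 1*5) + 306) = 1/((-40 - 5) + 306) = 1/(-45 + 306) = 1/261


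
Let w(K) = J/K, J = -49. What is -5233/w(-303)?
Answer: -1585599/49 ≈ -32359.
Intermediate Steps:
w(K) = -49/K
-5233/w(-303) = -5233/((-49/(-303))) = -5233/((-49*(-1/303))) = -5233/49/303 = -5233*303/49 = -1585599/49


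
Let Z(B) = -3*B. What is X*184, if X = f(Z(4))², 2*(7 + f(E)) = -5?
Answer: 16606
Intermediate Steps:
f(E) = -19/2 (f(E) = -7 + (½)*(-5) = -7 - 5/2 = -19/2)
X = 361/4 (X = (-19/2)² = 361/4 ≈ 90.250)
X*184 = (361/4)*184 = 16606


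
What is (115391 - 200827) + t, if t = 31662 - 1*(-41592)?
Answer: -12182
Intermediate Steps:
t = 73254 (t = 31662 + 41592 = 73254)
(115391 - 200827) + t = (115391 - 200827) + 73254 = -85436 + 73254 = -12182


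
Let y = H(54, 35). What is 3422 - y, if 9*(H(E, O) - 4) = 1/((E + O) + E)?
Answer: 4398965/1287 ≈ 3418.0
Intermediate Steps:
H(E, O) = 4 + 1/(9*(O + 2*E)) (H(E, O) = 4 + 1/(9*((E + O) + E)) = 4 + 1/(9*(O + 2*E)))
y = 5149/1287 (y = (1 + 36*35 + 72*54)/(9*(35 + 2*54)) = (1 + 1260 + 3888)/(9*(35 + 108)) = (⅑)*5149/143 = (⅑)*(1/143)*5149 = 5149/1287 ≈ 4.0008)
3422 - y = 3422 - 1*5149/1287 = 3422 - 5149/1287 = 4398965/1287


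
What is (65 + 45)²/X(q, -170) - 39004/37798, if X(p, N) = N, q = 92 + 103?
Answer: -23199324/321283 ≈ -72.208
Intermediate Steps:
q = 195
(65 + 45)²/X(q, -170) - 39004/37798 = (65 + 45)²/(-170) - 39004/37798 = 110²*(-1/170) - 39004*1/37798 = 12100*(-1/170) - 19502/18899 = -1210/17 - 19502/18899 = -23199324/321283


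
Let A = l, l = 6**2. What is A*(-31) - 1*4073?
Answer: -5189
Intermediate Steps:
l = 36
A = 36
A*(-31) - 1*4073 = 36*(-31) - 1*4073 = -1116 - 4073 = -5189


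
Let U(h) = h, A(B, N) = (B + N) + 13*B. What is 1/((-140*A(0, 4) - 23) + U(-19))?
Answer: -1/602 ≈ -0.0016611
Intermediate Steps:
A(B, N) = N + 14*B
1/((-140*A(0, 4) - 23) + U(-19)) = 1/((-140*(4 + 14*0) - 23) - 19) = 1/((-140*(4 + 0) - 23) - 19) = 1/((-140*4 - 23) - 19) = 1/((-560 - 23) - 19) = 1/(-583 - 19) = 1/(-602) = -1/602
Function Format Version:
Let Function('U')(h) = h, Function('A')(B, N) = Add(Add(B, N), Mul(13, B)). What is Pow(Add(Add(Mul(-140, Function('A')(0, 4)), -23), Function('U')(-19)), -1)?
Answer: Rational(-1, 602) ≈ -0.0016611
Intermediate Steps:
Function('A')(B, N) = Add(N, Mul(14, B))
Pow(Add(Add(Mul(-140, Function('A')(0, 4)), -23), Function('U')(-19)), -1) = Pow(Add(Add(Mul(-140, Add(4, Mul(14, 0))), -23), -19), -1) = Pow(Add(Add(Mul(-140, Add(4, 0)), -23), -19), -1) = Pow(Add(Add(Mul(-140, 4), -23), -19), -1) = Pow(Add(Add(-560, -23), -19), -1) = Pow(Add(-583, -19), -1) = Pow(-602, -1) = Rational(-1, 602)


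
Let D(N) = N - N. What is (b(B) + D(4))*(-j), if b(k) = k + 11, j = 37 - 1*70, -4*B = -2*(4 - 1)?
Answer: 825/2 ≈ 412.50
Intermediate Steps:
D(N) = 0
B = 3/2 (B = -(-1)*(4 - 1)/2 = -(-1)*3/2 = -¼*(-6) = 3/2 ≈ 1.5000)
j = -33 (j = 37 - 70 = -33)
b(k) = 11 + k
(b(B) + D(4))*(-j) = ((11 + 3/2) + 0)*(-1*(-33)) = (25/2 + 0)*33 = (25/2)*33 = 825/2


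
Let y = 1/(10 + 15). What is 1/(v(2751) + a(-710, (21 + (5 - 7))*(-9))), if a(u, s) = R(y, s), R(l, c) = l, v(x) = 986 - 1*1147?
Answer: -25/4024 ≈ -0.0062127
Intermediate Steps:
y = 1/25 ≈ 0.040000
v(x) = -161 (v(x) = 986 - 1147 = -161)
a(u, s) = 1/25
1/(v(2751) + a(-710, (21 + (5 - 7))*(-9))) = 1/(-161 + 1/25) = 1/(-4024/25) = -25/4024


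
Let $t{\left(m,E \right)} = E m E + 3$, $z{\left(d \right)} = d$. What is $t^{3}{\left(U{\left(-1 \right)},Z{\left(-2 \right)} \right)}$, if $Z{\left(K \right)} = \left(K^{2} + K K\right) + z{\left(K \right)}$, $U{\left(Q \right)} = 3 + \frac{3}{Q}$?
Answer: $27$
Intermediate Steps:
$Z{\left(K \right)} = K + 2 K^{2}$ ($Z{\left(K \right)} = \left(K^{2} + K K\right) + K = \left(K^{2} + K^{2}\right) + K = 2 K^{2} + K = K + 2 K^{2}$)
$t{\left(m,E \right)} = 3 + m E^{2}$ ($t{\left(m,E \right)} = m E^{2} + 3 = 3 + m E^{2}$)
$t^{3}{\left(U{\left(-1 \right)},Z{\left(-2 \right)} \right)} = \left(3 + \left(3 + \frac{3}{-1}\right) \left(- 2 \left(1 + 2 \left(-2\right)\right)\right)^{2}\right)^{3} = \left(3 + \left(3 + 3 \left(-1\right)\right) \left(- 2 \left(1 - 4\right)\right)^{2}\right)^{3} = \left(3 + \left(3 - 3\right) \left(\left(-2\right) \left(-3\right)\right)^{2}\right)^{3} = \left(3 + 0 \cdot 6^{2}\right)^{3} = \left(3 + 0 \cdot 36\right)^{3} = \left(3 + 0\right)^{3} = 3^{3} = 27$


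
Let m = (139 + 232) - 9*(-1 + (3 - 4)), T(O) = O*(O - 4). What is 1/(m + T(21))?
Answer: 1/746 ≈ 0.0013405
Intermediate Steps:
T(O) = O*(-4 + O)
m = 389 (m = 371 - 9*(-1 - 1) = 371 - 9*(-2) = 371 + 18 = 389)
1/(m + T(21)) = 1/(389 + 21*(-4 + 21)) = 1/(389 + 21*17) = 1/(389 + 357) = 1/746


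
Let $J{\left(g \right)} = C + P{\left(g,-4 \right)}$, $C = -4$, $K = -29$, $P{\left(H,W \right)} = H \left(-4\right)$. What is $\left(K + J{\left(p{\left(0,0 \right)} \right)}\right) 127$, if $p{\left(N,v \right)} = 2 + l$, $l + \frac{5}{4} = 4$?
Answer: $-6604$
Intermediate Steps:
$P{\left(H,W \right)} = - 4 H$
$l = \frac{11}{4}$ ($l = - \frac{5}{4} + 4 = \frac{11}{4} \approx 2.75$)
$p{\left(N,v \right)} = \frac{19}{4}$ ($p{\left(N,v \right)} = 2 + \frac{11}{4} = \frac{19}{4}$)
$J{\left(g \right)} = -4 - 4 g$
$\left(K + J{\left(p{\left(0,0 \right)} \right)}\right) 127 = \left(-29 - 23\right) 127 = \left(-52\right) 127 = -6604$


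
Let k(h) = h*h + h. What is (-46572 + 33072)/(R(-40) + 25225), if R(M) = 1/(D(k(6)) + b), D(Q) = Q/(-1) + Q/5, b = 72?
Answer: -518400/968641 ≈ -0.53518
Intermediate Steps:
k(h) = h + h² (k(h) = h² + h = h + h²)
D(Q) = -4*Q/5 (D(Q) = Q*(-1) + Q*(⅕) = -Q + Q/5 = -4*Q/5)
R(M) = 5/192 (R(M) = 1/(-24*(1 + 6)/5 + 72) = 1/(-24*7/5 + 72) = 1/(-⅘*42 + 72) = 1/(-168/5 + 72) = 1/(192/5) = 5/192)
(-46572 + 33072)/(R(-40) + 25225) = (-46572 + 33072)/(5/192 + 25225) = -13500/4843205/192 = -13500*192/4843205 = -518400/968641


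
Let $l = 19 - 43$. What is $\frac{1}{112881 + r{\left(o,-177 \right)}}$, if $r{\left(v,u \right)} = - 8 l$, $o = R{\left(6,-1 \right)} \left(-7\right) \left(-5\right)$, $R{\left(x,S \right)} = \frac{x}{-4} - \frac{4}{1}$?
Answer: $\frac{1}{113073} \approx 8.8438 \cdot 10^{-6}$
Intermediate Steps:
$l = -24$
$R{\left(x,S \right)} = -4 - \frac{x}{4}$ ($R{\left(x,S \right)} = x \left(- \frac{1}{4}\right) - 4 = - \frac{x}{4} - 4 = -4 - \frac{x}{4}$)
$o = - \frac{385}{2}$ ($o = \left(-4 - \frac{3}{2}\right) \left(-7\right) \left(-5\right) = \left(- \frac{11}{2}\right) \left(-7\right) \left(-5\right) = \frac{77}{2} \left(-5\right) = - \frac{385}{2} \approx -192.5$)
$r{\left(v,u \right)} = 192$ ($r{\left(v,u \right)} = \left(-8\right) \left(-24\right) = 192$)
$\frac{1}{112881 + r{\left(o,-177 \right)}} = \frac{1}{112881 + 192} = \frac{1}{113073}$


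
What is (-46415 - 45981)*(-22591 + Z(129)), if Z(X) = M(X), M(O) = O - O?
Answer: 2087318036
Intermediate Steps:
M(O) = 0
Z(X) = 0
(-46415 - 45981)*(-22591 + Z(129)) = (-46415 - 45981)*(-22591 + 0) = -92396*(-22591) = 2087318036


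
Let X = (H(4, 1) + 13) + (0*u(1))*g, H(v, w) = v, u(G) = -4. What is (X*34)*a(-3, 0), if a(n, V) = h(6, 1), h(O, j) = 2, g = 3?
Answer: 1156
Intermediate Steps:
a(n, V) = 2
X = 17 (X = (4 + 13) + (0*(-4))*3 = 17 + 0*3 = 17 + 0 = 17)
(X*34)*a(-3, 0) = (17*34)*2 = 578*2 = 1156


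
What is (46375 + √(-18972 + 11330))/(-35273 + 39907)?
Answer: 6625/662 + I*√7642/4634 ≈ 10.008 + 0.018865*I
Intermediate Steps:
(46375 + √(-18972 + 11330))/(-35273 + 39907) = (46375 + √(-7642))/4634 = (46375 + I*√7642)*(1/4634) = 6625/662 + I*√7642/4634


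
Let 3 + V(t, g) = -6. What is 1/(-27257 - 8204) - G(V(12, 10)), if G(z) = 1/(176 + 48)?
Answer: -35685/7943264 ≈ -0.0044925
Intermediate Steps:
V(t, g) = -9 (V(t, g) = -3 - 6 = -9)
G(z) = 1/224
1/(-27257 - 8204) - G(V(12, 10)) = 1/(-27257 - 8204) - 1*1/224 = 1/(-35461) - 1/224 = -1/35461 - 1/224 = -35685/7943264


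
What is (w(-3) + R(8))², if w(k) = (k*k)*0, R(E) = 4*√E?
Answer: 128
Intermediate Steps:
w(k) = 0 (w(k) = k²*0 = 0)
(w(-3) + R(8))² = (0 + 4*√8)² = (0 + 4*(2*√2))² = (0 + 8*√2)² = (8*√2)² = 128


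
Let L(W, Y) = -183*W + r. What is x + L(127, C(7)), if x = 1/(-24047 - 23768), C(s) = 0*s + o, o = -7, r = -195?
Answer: -1120592341/47815 ≈ -23436.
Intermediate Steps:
C(s) = -7 (C(s) = 0*s - 7 = 0 - 7 = -7)
L(W, Y) = -195 - 183*W (L(W, Y) = -183*W - 195 = -195 - 183*W)
x = -1/47815 (x = 1/(-47815) = -1/47815 ≈ -2.0914e-5)
x + L(127, C(7)) = -1/47815 + (-195 - 183*127) = -1/47815 + (-195 - 23241) = -1/47815 - 23436 = -1120592341/47815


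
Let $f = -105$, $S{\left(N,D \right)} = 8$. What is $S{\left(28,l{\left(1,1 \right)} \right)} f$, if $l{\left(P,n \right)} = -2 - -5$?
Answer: $-840$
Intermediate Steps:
$l{\left(P,n \right)} = 3$ ($l{\left(P,n \right)} = -2 + 5 = 3$)
$S{\left(28,l{\left(1,1 \right)} \right)} f = 8 \left(-105\right) = -840$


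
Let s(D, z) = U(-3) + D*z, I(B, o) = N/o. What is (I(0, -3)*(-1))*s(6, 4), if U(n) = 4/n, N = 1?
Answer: 68/9 ≈ 7.5556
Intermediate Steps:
I(B, o) = 1/o
s(D, z) = -4/3 + D*z (s(D, z) = 4/(-3) + D*z = 4*(-⅓) + D*z = -4/3 + D*z)
(I(0, -3)*(-1))*s(6, 4) = (-1/(-3))*(-4/3 + 6*4) = (-⅓*(-1))*(-4/3 + 24) = (⅓)*(68/3) = 68/9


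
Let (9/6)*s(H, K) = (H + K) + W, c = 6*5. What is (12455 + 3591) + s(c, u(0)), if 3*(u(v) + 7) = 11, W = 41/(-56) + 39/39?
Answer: 4048117/252 ≈ 16064.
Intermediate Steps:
c = 30
W = 15/56 (W = 41*(-1/56) + 39*(1/39) = -41/56 + 1 = 15/56 ≈ 0.26786)
u(v) = -10/3 (u(v) = -7 + (⅓)*11 = -7 + 11/3 = -10/3)
s(H, K) = 5/28 + 2*H/3 + 2*K/3 (s(H, K) = 2*((H + K) + 15/56)/3 = 2*(15/56 + H + K)/3 = 5/28 + 2*H/3 + 2*K/3)
(12455 + 3591) + s(c, u(0)) = (12455 + 3591) + (5/28 + (⅔)*30 + (⅔)*(-10/3)) = 16046 + (5/28 + 20 - 20/9) = 16046 + 4525/252 = 4048117/252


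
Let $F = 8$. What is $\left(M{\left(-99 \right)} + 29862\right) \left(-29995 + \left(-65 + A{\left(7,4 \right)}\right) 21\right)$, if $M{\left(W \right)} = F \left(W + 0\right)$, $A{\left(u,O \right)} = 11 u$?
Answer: $-864629010$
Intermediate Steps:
$M{\left(W \right)} = 8 W$ ($M{\left(W \right)} = 8 \left(W + 0\right) = 8 W$)
$\left(M{\left(-99 \right)} + 29862\right) \left(-29995 + \left(-65 + A{\left(7,4 \right)}\right) 21\right) = \left(8 \left(-99\right) + 29862\right) \left(-29995 + \left(-65 + 11 \cdot 7\right) 21\right) = \left(-792 + 29862\right) \left(-29995 + \left(-65 + 77\right) 21\right) = 29070 \left(-29995 + 12 \cdot 21\right) = 29070 \left(-29995 + 252\right) = 29070 \left(-29743\right) = -864629010$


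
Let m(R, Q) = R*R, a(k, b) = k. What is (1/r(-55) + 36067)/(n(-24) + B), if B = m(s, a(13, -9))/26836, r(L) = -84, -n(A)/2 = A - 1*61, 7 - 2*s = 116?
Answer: 81303070172/383467581 ≈ 212.02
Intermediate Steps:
s = -109/2 (s = 7/2 - ½*116 = 7/2 - 58 = -109/2 ≈ -54.500)
m(R, Q) = R²
n(A) = 122 - 2*A (n(A) = -2*(A - 1*61) = -2*(A - 61) = -2*(-61 + A) = 122 - 2*A)
B = 11881/107344 (B = (-109/2)²/26836 = (11881/4)*(1/26836) = 11881/107344 ≈ 0.11068)
(1/r(-55) + 36067)/(n(-24) + B) = (1/(-84) + 36067)/((122 - 2*(-24)) + 11881/107344) = (-1/84 + 36067)/((122 + 48) + 11881/107344) = 3029627/(84*(170 + 11881/107344)) = 3029627/(84*(18260361/107344)) = (3029627/84)*(107344/18260361) = 81303070172/383467581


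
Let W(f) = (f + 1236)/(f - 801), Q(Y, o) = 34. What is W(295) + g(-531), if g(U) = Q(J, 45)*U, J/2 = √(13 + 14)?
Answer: -9136855/506 ≈ -18057.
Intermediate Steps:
J = 6*√3 (J = 2*√(13 + 14) = 2*√27 = 2*(3*√3) = 6*√3 ≈ 10.392)
W(f) = (1236 + f)/(-801 + f)
g(U) = 34*U
W(295) + g(-531) = (1236 + 295)/(-801 + 295) + 34*(-531) = 1531/(-506) - 18054 = -1/506*1531 - 18054 = -1531/506 - 18054 = -9136855/506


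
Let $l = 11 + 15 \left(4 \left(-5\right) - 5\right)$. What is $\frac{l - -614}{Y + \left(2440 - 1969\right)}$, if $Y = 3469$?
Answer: $\frac{25}{394} \approx 0.063452$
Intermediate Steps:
$l = -364$ ($l = 11 + 15 \left(-20 - 5\right) = 11 + 15 \left(-25\right) = 11 - 375 = -364$)
$\frac{l - -614}{Y + \left(2440 - 1969\right)} = \frac{-364 - -614}{3469 + \left(2440 - 1969\right)} = \frac{-364 + \left(-1132 + 1746\right)}{3469 + 471} = \frac{-364 + 614}{3940} = 250 \cdot \frac{1}{3940} = \frac{25}{394}$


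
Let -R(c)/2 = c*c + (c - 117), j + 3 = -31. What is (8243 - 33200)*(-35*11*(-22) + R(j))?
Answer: -161222220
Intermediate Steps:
j = -34 (j = -3 - 31 = -34)
R(c) = 234 - 2*c - 2*c² (R(c) = -2*(c*c + (c - 117)) = -2*(c² + (-117 + c)) = -2*(-117 + c + c²) = 234 - 2*c - 2*c²)
(8243 - 33200)*(-35*11*(-22) + R(j)) = (8243 - 33200)*(-35*11*(-22) + (234 - 2*(-34) - 2*(-34)²)) = -24957*(-385*(-22) + (234 + 68 - 2*1156)) = -24957*(8470 + (234 + 68 - 2312)) = -24957*(8470 - 2010) = -24957*6460 = -161222220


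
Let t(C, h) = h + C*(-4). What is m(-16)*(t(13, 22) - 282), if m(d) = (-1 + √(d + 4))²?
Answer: 3432 + 1248*I*√3 ≈ 3432.0 + 2161.6*I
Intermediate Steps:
t(C, h) = h - 4*C
m(d) = (-1 + √(4 + d))²
m(-16)*(t(13, 22) - 282) = (-1 + √(4 - 16))²*((22 - 4*13) - 282) = (-1 + √(-12))²*((22 - 52) - 282) = (-1 + 2*I*√3)²*(-30 - 282) = (-1 + 2*I*√3)²*(-312) = -312*(-1 + 2*I*√3)²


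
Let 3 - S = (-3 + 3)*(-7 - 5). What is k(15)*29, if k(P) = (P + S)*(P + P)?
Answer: 15660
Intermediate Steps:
S = 3 (S = 3 - (-3 + 3)*(-7 - 5) = 3 - 0*(-12) = 3 - 1*0 = 3 + 0 = 3)
k(P) = 2*P*(3 + P) (k(P) = (P + 3)*(P + P) = (3 + P)*(2*P) = 2*P*(3 + P))
k(15)*29 = (2*15*(3 + 15))*29 = (2*15*18)*29 = 540*29 = 15660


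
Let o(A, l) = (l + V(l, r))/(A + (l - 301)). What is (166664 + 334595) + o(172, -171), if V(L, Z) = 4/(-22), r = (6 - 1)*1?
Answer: 1654156583/3300 ≈ 5.0126e+5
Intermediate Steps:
r = 5 (r = 5*1 = 5)
V(L, Z) = -2/11 (V(L, Z) = 4*(-1/22) = -2/11)
o(A, l) = (-2/11 + l)/(-301 + A + l) (o(A, l) = (l - 2/11)/(A + (l - 301)) = (-2/11 + l)/(A + (-301 + l)) = (-2/11 + l)/(-301 + A + l))
(166664 + 334595) + o(172, -171) = (166664 + 334595) + (-2/11 - 171)/(-301 + 172 - 171) = 501259 - 1883/11/(-300) = 501259 - 1/300*(-1883/11) = 501259 + 1883/3300 = 1654156583/3300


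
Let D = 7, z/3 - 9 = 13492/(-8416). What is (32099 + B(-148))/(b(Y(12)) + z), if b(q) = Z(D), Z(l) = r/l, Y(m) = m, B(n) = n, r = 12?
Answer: 470574328/352071 ≈ 1336.6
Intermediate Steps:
z = 46689/2104 (z = 27 + 3*(13492/(-8416)) = 27 + 3*(13492*(-1/8416)) = 27 + 3*(-3373/2104) = 27 - 10119/2104 = 46689/2104 ≈ 22.191)
Z(l) = 12/l
b(q) = 12/7
(32099 + B(-148))/(b(Y(12)) + z) = (32099 - 148)/(12/7 + 46689/2104) = 31951/(352071/14728) = 31951*(14728/352071) = 470574328/352071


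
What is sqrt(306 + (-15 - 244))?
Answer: sqrt(47) ≈ 6.8557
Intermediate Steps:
sqrt(306 + (-15 - 244)) = sqrt(306 - 259) = sqrt(47)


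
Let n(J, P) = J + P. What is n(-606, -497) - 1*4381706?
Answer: -4382809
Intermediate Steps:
n(-606, -497) - 1*4381706 = (-606 - 497) - 1*4381706 = -1103 - 4381706 = -4382809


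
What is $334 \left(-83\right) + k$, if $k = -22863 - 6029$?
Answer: $-56614$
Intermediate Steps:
$k = -28892$
$334 \left(-83\right) + k = 334 \left(-83\right) - 28892 = -27722 - 28892 = -56614$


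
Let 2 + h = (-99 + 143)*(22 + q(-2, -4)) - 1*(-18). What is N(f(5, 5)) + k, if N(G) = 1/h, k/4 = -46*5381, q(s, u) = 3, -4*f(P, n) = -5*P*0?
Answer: -1104956063/1116 ≈ -9.9010e+5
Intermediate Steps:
f(P, n) = 0 (f(P, n) = -(-5*P)*0/4 = -¼*0 = 0)
h = 1116 (h = -2 + ((-99 + 143)*(22 + 3) - 1*(-18)) = -2 + (44*25 + 18) = -2 + (1100 + 18) = -2 + 1118 = 1116)
k = -990104 (k = 4*(-46*5381) = 4*(-247526) = -990104)
N(G) = 1/1116
N(f(5, 5)) + k = 1/1116 - 990104 = -1104956063/1116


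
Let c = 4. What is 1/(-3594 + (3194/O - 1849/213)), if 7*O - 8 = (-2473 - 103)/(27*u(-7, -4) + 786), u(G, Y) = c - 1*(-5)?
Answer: 86052/40007785 ≈ 0.0021509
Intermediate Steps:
u(G, Y) = 9 (u(G, Y) = 4 - 1*(-5) = 4 + 5 = 9)
O = 808/1029 (O = 8/7 + ((-2473 - 103)/(27*9 + 786))/7 = 8/7 + (-2576/(243 + 786))/7 = 8/7 + (-2576/1029)/7 = 8/7 + (-2576*1/1029)/7 = 8/7 + (⅐)*(-368/147) = 8/7 - 368/1029 = 808/1029 ≈ 0.78523)
1/(-3594 + (3194/O - 1849/213)) = 1/(-3594 + (3194/(808/1029) - 1849/213)) = 1/(-3594 + (3194*(1029/808) - 1849*1/213)) = 1/(-3594 + (1643313/404 - 1849/213)) = 1/(-3594 + 349278673/86052) = 1/(40007785/86052) = 86052/40007785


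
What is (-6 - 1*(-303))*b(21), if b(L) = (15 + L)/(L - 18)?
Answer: 3564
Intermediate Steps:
b(L) = (15 + L)/(-18 + L)
(-6 - 1*(-303))*b(21) = (-6 - 1*(-303))*((15 + 21)/(-18 + 21)) = (-6 + 303)*(36/3) = 297*((⅓)*36) = 297*12 = 3564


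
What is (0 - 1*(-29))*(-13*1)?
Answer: -377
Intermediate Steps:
(0 - 1*(-29))*(-13*1) = (0 + 29)*(-13) = 29*(-13) = -377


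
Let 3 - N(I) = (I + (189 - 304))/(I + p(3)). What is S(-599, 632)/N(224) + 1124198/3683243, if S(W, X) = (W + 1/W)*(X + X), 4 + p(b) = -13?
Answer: -10805683314311747/35300200912 ≈ -3.0611e+5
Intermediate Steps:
p(b) = -17 (p(b) = -4 - 13 = -17)
S(W, X) = 2*X*(W + 1/W) (S(W, X) = (W + 1/W)*(2*X) = 2*X*(W + 1/W))
N(I) = 3 - (-115 + I)/(-17 + I) (N(I) = 3 - (I + (189 - 304))/(I - 17) = 3 - (I - 115)/(-17 + I) = 3 - (-115 + I)/(-17 + I))
S(-599, 632)/N(224) + 1124198/3683243 = (2*632*(1 + (-599)²)/(-599))/((2*(32 + 224)/(-17 + 224))) + 1124198/3683243 = (2*632*(-1/599)*(1 + 358801))/((2*256/207)) + 1124198*(1/3683243) = (2*632*(-1/599)*358802)/((2*(1/207)*256)) + 1124198/3683243 = -453525728/(599*512/207) + 1124198/3683243 = -453525728/599*207/512 + 1124198/3683243 = -2933744553/9584 + 1124198/3683243 = -10805683314311747/35300200912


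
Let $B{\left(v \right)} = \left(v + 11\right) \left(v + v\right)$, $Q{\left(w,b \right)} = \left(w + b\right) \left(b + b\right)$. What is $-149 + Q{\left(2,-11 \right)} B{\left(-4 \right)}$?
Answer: $-11237$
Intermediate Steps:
$Q{\left(w,b \right)} = 2 b \left(b + w\right)$ ($Q{\left(w,b \right)} = \left(b + w\right) 2 b = 2 b \left(b + w\right)$)
$B{\left(v \right)} = 2 v \left(11 + v\right)$ ($B{\left(v \right)} = \left(11 + v\right) 2 v = 2 v \left(11 + v\right)$)
$-149 + Q{\left(2,-11 \right)} B{\left(-4 \right)} = -149 + 2 \left(-11\right) \left(-11 + 2\right) 2 \left(-4\right) \left(11 - 4\right) = -149 + 2 \left(-11\right) \left(-9\right) 2 \left(-4\right) 7 = -149 + 198 \left(-56\right) = -149 - 11088 = -11237$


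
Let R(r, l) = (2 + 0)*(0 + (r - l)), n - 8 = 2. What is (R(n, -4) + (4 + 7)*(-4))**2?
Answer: 256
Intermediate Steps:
n = 10 (n = 8 + 2 = 10)
R(r, l) = -2*l + 2*r (R(r, l) = 2*(r - l) = -2*l + 2*r)
(R(n, -4) + (4 + 7)*(-4))**2 = ((-2*(-4) + 2*10) + (4 + 7)*(-4))**2 = ((8 + 20) + 11*(-4))**2 = (28 - 44)**2 = (-16)**2 = 256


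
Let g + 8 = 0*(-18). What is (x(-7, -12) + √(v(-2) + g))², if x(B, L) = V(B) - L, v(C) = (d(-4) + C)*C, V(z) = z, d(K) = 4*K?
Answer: 53 + 20*√7 ≈ 105.92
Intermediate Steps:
g = -8 (g = -8 + 0*(-18) = -8 + 0 = -8)
v(C) = C*(-16 + C) (v(C) = (4*(-4) + C)*C = (-16 + C)*C = C*(-16 + C))
x(B, L) = B - L
(x(-7, -12) + √(v(-2) + g))² = ((-7 - 1*(-12)) + √(-2*(-16 - 2) - 8))² = ((-7 + 12) + √(-2*(-18) - 8))² = (5 + √(36 - 8))² = (5 + √28)² = (5 + 2*√7)²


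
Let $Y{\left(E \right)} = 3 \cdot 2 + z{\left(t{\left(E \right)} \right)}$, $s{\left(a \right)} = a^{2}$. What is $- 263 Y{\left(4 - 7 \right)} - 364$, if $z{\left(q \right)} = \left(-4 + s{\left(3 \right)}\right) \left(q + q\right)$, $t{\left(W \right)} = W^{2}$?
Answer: $-25612$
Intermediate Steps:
$z{\left(q \right)} = 10 q$ ($z{\left(q \right)} = \left(-4 + 3^{2}\right) \left(q + q\right) = \left(-4 + 9\right) 2 q = 5 \cdot 2 q = 10 q$)
$Y{\left(E \right)} = 6 + 10 E^{2}$ ($Y{\left(E \right)} = 3 \cdot 2 + 10 E^{2} = 6 + 10 E^{2}$)
$- 263 Y{\left(4 - 7 \right)} - 364 = - 263 \left(6 + 10 \left(4 - 7\right)^{2}\right) - 364 = - 263 \left(6 + 10 \left(-3\right)^{2}\right) - 364 = - 263 \left(6 + 10 \cdot 9\right) - 364 = - 263 \left(6 + 90\right) - 364 = \left(-263\right) 96 - 364 = -25248 - 364 = -25612$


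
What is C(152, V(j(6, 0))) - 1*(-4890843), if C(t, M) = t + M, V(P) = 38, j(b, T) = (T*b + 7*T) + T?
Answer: 4891033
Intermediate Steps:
j(b, T) = 8*T + T*b (j(b, T) = (7*T + T*b) + T = 8*T + T*b)
C(t, M) = M + t
C(152, V(j(6, 0))) - 1*(-4890843) = (38 + 152) - 1*(-4890843) = 190 + 4890843 = 4891033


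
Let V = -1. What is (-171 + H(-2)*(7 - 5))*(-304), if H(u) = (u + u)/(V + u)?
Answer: 153520/3 ≈ 51173.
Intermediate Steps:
H(u) = 2*u/(-1 + u) (H(u) = (u + u)/(-1 + u) = (2*u)/(-1 + u) = 2*u/(-1 + u))
(-171 + H(-2)*(7 - 5))*(-304) = (-171 + (2*(-2)/(-1 - 2))*(7 - 5))*(-304) = (-171 + (2*(-2)/(-3))*2)*(-304) = (-171 + (2*(-2)*(-1/3))*2)*(-304) = (-171 + (4/3)*2)*(-304) = (-171 + 8/3)*(-304) = -505/3*(-304) = 153520/3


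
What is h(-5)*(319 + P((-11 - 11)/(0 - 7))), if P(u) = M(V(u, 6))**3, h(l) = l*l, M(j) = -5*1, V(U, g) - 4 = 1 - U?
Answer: 4850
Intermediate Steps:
V(U, g) = 5 - U (V(U, g) = 4 + (1 - U) = 5 - U)
M(j) = -5
h(l) = l**2
P(u) = -125 (P(u) = (-5)**3 = -125)
h(-5)*(319 + P((-11 - 11)/(0 - 7))) = (-5)**2*(319 - 125) = 25*194 = 4850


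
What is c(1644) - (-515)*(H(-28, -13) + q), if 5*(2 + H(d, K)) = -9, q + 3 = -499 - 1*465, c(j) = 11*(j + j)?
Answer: -463794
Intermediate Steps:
c(j) = 22*j (c(j) = 11*(2*j) = 22*j)
q = -967 (q = -3 + (-499 - 1*465) = -3 + (-499 - 465) = -3 - 964 = -967)
H(d, K) = -19/5 (H(d, K) = -2 + (⅕)*(-9) = -2 - 9/5 = -19/5)
c(1644) - (-515)*(H(-28, -13) + q) = 22*1644 - (-515)*(-19/5 - 967) = 36168 - (-515)*(-4854)/5 = 36168 - 1*499962 = 36168 - 499962 = -463794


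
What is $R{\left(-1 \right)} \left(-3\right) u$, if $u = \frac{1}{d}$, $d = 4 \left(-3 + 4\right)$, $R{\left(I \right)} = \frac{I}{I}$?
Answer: $- \frac{3}{4} \approx -0.75$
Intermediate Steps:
$R{\left(I \right)} = 1$
$d = 4$ ($d = 4 \cdot 1 = 4$)
$u = \frac{1}{4} \approx 0.25$
$R{\left(-1 \right)} \left(-3\right) u = 1 \left(-3\right) \frac{1}{4} = \left(-3\right) \frac{1}{4} = - \frac{3}{4}$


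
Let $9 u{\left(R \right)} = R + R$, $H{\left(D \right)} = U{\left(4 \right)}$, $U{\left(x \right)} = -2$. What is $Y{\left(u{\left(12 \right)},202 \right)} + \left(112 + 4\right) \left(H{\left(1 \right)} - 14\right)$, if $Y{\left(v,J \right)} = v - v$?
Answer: $-1856$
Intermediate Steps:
$H{\left(D \right)} = -2$
$u{\left(R \right)} = \frac{2 R}{9}$ ($u{\left(R \right)} = \frac{R + R}{9} = \frac{2 R}{9}$)
$Y{\left(v,J \right)} = 0$
$Y{\left(u{\left(12 \right)},202 \right)} + \left(112 + 4\right) \left(H{\left(1 \right)} - 14\right) = 0 + \left(112 + 4\right) \left(-2 - 14\right) = 0 + 116 \left(-2 - 14\right) = 0 + 116 \left(-16\right) = 0 - 1856 = -1856$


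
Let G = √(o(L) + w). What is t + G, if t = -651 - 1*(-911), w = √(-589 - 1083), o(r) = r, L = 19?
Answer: 260 + √(19 + 2*I*√418) ≈ 265.66 + 3.6117*I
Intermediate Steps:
w = 2*I*√418 (w = √(-1672) = 2*I*√418 ≈ 40.89*I)
G = √(19 + 2*I*√418) ≈ 5.6608 + 3.6117*I
t = 260 (t = -651 + 911 = 260)
t + G = 260 + √(19 + 2*I*√418)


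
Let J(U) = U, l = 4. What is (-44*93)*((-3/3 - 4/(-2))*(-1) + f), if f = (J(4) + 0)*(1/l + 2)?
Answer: -32736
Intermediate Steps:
f = 9 (f = (4 + 0)*(1/4 + 2) = 4*(¼ + 2) = 4*(9/4) = 9)
(-44*93)*((-3/3 - 4/(-2))*(-1) + f) = (-44*93)*((-3/3 - 4/(-2))*(-1) + 9) = -4092*((-3*⅓ - 4*(-½))*(-1) + 9) = -4092*((-1 + 2)*(-1) + 9) = -4092*(1*(-1) + 9) = -4092*(-1 + 9) = -4092*8 = -32736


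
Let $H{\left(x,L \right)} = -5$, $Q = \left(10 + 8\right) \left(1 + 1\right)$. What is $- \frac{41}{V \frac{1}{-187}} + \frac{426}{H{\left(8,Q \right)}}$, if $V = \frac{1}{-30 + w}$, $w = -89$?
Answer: $- \frac{4562291}{5} \approx -9.1246 \cdot 10^{5}$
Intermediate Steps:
$Q = 36$ ($Q = 18 \cdot 2 = 36$)
$V = - \frac{1}{119}$ ($V = \frac{1}{-30 - 89} = \frac{1}{-119} = - \frac{1}{119} \approx -0.0084034$)
$- \frac{41}{V \frac{1}{-187}} + \frac{426}{H{\left(8,Q \right)}} = - \frac{41}{\left(- \frac{1}{119}\right) \frac{1}{-187}} + \frac{426}{-5} = - \frac{41}{\left(- \frac{1}{119}\right) \left(- \frac{1}{187}\right)} + 426 \left(- \frac{1}{5}\right) = - 41 \frac{1}{\frac{1}{22253}} - \frac{426}{5} = \left(-41\right) 22253 - \frac{426}{5} = -912373 - \frac{426}{5} = - \frac{4562291}{5}$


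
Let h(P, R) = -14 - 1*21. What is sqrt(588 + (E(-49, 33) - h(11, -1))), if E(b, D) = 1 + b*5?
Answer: sqrt(379) ≈ 19.468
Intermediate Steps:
E(b, D) = 1 + 5*b
h(P, R) = -35 (h(P, R) = -14 - 21 = -35)
sqrt(588 + (E(-49, 33) - h(11, -1))) = sqrt(588 + ((1 + 5*(-49)) - 1*(-35))) = sqrt(588 + ((1 - 245) + 35)) = sqrt(588 + (-244 + 35)) = sqrt(588 - 209) = sqrt(379)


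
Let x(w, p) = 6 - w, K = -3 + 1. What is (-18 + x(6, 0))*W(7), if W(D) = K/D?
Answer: 36/7 ≈ 5.1429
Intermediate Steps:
K = -2
W(D) = -2/D
(-18 + x(6, 0))*W(7) = (-18 + (6 - 1*6))*(-2/7) = (-18 + (6 - 6))*(-2*⅐) = (-18 + 0)*(-2/7) = -18*(-2/7) = 36/7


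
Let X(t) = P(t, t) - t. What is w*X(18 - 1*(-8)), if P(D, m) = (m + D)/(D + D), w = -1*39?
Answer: 975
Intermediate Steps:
w = -39
P(D, m) = (D + m)/(2*D) (P(D, m) = (D + m)/((2*D)) = (D + m)*(1/(2*D)) = (D + m)/(2*D))
X(t) = 1 - t (X(t) = (t + t)/(2*t) - t = (2*t)/(2*t) - t = 1 - t)
w*X(18 - 1*(-8)) = -39*(1 - (18 - 1*(-8))) = -39*(1 - (18 + 8)) = -39*(1 - 1*26) = -39*(1 - 26) = -39*(-25) = 975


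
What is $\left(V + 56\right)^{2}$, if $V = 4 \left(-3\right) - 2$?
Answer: $1764$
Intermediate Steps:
$V = -14$ ($V = -12 - 2 = -14$)
$\left(V + 56\right)^{2} = \left(-14 + 56\right)^{2} = 42^{2} = 1764$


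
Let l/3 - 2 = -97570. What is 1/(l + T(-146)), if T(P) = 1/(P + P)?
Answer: -292/85469569 ≈ -3.4164e-6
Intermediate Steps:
l = -292704 (l = 6 + 3*(-97570) = 6 - 292710 = -292704)
T(P) = 1/(2*P)
1/(l + T(-146)) = 1/(-292704 + (½)/(-146)) = 1/(-292704 + (½)*(-1/146)) = 1/(-292704 - 1/292) = 1/(-85469569/292) = -292/85469569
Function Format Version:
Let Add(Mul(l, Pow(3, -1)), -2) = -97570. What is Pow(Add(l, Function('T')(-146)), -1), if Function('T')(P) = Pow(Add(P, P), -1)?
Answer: Rational(-292, 85469569) ≈ -3.4164e-6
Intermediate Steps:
l = -292704 (l = Add(6, Mul(3, -97570)) = Add(6, -292710) = -292704)
Function('T')(P) = Mul(Rational(1, 2), Pow(P, -1)) (Function('T')(P) = Pow(Mul(2, P), -1) = Mul(Rational(1, 2), Pow(P, -1)))
Pow(Add(l, Function('T')(-146)), -1) = Pow(Add(-292704, Mul(Rational(1, 2), Pow(-146, -1))), -1) = Pow(Add(-292704, Mul(Rational(1, 2), Rational(-1, 146))), -1) = Pow(Add(-292704, Rational(-1, 292)), -1) = Pow(Rational(-85469569, 292), -1) = Rational(-292, 85469569)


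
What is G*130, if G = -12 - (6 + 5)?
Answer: -2990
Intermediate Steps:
G = -23 (G = -12 - 11 = -23)
G*130 = -23*130 = -2990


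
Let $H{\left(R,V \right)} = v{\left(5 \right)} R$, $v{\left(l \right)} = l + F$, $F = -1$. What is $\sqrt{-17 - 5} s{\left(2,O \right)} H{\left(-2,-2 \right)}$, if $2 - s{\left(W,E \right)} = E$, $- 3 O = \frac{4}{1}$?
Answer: $- \frac{80 i \sqrt{22}}{3} \approx - 125.08 i$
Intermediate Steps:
$v{\left(l \right)} = -1 + l$ ($v{\left(l \right)} = l - 1 = -1 + l$)
$O = - \frac{4}{3}$ ($O = - \frac{4 \cdot 1^{-1}}{3} = - \frac{4 \cdot 1}{3} = \left(- \frac{1}{3}\right) 4 = - \frac{4}{3} \approx -1.3333$)
$s{\left(W,E \right)} = 2 - E$
$H{\left(R,V \right)} = 4 R$ ($H{\left(R,V \right)} = \left(-1 + 5\right) R = 4 R$)
$\sqrt{-17 - 5} s{\left(2,O \right)} H{\left(-2,-2 \right)} = \sqrt{-17 - 5} \left(2 - - \frac{4}{3}\right) 4 \left(-2\right) = \sqrt{-22} \left(2 + \frac{4}{3}\right) \left(-8\right) = i \sqrt{22} \cdot \frac{10}{3} \left(-8\right) = \frac{10 i \sqrt{22}}{3} \left(-8\right) = - \frac{80 i \sqrt{22}}{3}$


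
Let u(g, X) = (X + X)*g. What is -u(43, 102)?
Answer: -8772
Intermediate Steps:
u(g, X) = 2*X*g (u(g, X) = (2*X)*g = 2*X*g)
-u(43, 102) = -2*102*43 = -1*8772 = -8772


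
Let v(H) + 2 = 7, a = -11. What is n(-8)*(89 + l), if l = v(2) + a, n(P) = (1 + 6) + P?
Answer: -83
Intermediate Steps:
v(H) = 5 (v(H) = -2 + 7 = 5)
n(P) = 7 + P
l = -6 (l = 5 - 11 = -6)
n(-8)*(89 + l) = (7 - 8)*(89 - 6) = -1*83 = -83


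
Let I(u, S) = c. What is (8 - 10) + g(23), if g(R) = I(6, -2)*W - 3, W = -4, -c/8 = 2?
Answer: 59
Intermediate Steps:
c = -16 (c = -8*2 = -16)
I(u, S) = -16
g(R) = 61 (g(R) = -16*(-4) - 3 = 64 - 3 = 61)
(8 - 10) + g(23) = (8 - 10) + 61 = -2 + 61 = 59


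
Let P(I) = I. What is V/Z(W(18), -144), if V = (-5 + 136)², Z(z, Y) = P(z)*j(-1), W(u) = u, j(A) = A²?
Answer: 17161/18 ≈ 953.39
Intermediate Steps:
Z(z, Y) = z (Z(z, Y) = z*(-1)² = z*1 = z)
V = 17161 (V = 131² = 17161)
V/Z(W(18), -144) = 17161/18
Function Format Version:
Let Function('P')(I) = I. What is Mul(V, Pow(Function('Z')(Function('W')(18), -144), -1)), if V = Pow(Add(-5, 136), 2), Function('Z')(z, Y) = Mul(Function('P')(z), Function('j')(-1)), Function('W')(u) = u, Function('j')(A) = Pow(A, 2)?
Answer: Rational(17161, 18) ≈ 953.39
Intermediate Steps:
Function('Z')(z, Y) = z (Function('Z')(z, Y) = Mul(z, Pow(-1, 2)) = Mul(z, 1) = z)
V = 17161 (V = Pow(131, 2) = 17161)
Mul(V, Pow(Function('Z')(Function('W')(18), -144), -1)) = Mul(17161, Pow(18, -1)) = Mul(17161, Rational(1, 18)) = Rational(17161, 18)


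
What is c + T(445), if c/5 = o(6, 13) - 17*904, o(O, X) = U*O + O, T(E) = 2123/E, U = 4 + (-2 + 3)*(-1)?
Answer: -34138277/445 ≈ -76715.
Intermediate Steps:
U = 3 (U = 4 + 1*(-1) = 4 - 1 = 3)
o(O, X) = 4*O (o(O, X) = 3*O + O = 4*O)
c = -76720 (c = 5*(4*6 - 17*904) = 5*(24 - 15368) = 5*(-15344) = -76720)
c + T(445) = -76720 + 2123/445 = -34138277/445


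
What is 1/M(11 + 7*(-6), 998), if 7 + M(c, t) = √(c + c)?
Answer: -7/111 - I*√62/111 ≈ -0.063063 - 0.070937*I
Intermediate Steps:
M(c, t) = -7 + √2*√c (M(c, t) = -7 + √(c + c) = -7 + √(2*c) = -7 + √2*√c)
1/M(11 + 7*(-6), 998) = 1/(-7 + √2*√(11 + 7*(-6))) = 1/(-7 + √2*√(11 - 42)) = 1/(-7 + √2*√(-31)) = 1/(-7 + √2*(I*√31)) = 1/(-7 + I*√62)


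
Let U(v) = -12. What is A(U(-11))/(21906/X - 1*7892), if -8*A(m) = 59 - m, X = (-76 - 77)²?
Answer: 184671/164197264 ≈ 0.0011247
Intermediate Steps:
X = 23409 (X = (-153)² = 23409)
A(m) = -59/8 + m/8 (A(m) = -(59 - m)/8 = -59/8 + m/8)
A(U(-11))/(21906/X - 1*7892) = (-59/8 + (⅛)*(-12))/(21906/23409 - 1*7892) = (-59/8 - 3/2)/(21906*(1/23409) - 7892) = -71/(8*(2434/2601 - 7892)) = -71/(8*(-20524658/2601)) = -71/8*(-2601/20524658) = 184671/164197264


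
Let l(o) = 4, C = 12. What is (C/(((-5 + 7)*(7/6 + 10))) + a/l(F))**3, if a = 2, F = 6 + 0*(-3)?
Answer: 2685619/2406104 ≈ 1.1162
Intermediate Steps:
F = 6 (F = 6 + 0 = 6)
(C/(((-5 + 7)*(7/6 + 10))) + a/l(F))**3 = (12/(((-5 + 7)*(7/6 + 10))) + 2/4)**3 = (12/((2*(7*(1/6) + 10))) + 2*(1/4))**3 = (12/((2*(7/6 + 10))) + 1/2)**3 = (12/((2*(67/6))) + 1/2)**3 = (12/(67/3) + 1/2)**3 = (12*(3/67) + 1/2)**3 = (36/67 + 1/2)**3 = (139/134)**3 = 2685619/2406104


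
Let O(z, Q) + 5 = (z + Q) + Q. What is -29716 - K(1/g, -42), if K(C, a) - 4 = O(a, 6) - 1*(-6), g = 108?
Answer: -29691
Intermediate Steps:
O(z, Q) = -5 + z + 2*Q (O(z, Q) = -5 + ((z + Q) + Q) = -5 + ((Q + z) + Q) = -5 + (z + 2*Q) = -5 + z + 2*Q)
K(C, a) = 17 + a (K(C, a) = 4 + ((-5 + a + 2*6) - 1*(-6)) = 4 + ((-5 + a + 12) + 6) = 4 + ((7 + a) + 6) = 4 + (13 + a) = 17 + a)
-29716 - K(1/g, -42) = -29716 - (17 - 42) = -29716 - 1*(-25) = -29716 + 25 = -29691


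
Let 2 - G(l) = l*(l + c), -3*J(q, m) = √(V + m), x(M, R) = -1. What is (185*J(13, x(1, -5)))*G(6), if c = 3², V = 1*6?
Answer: 16280*√5/3 ≈ 12134.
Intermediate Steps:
V = 6
c = 9
J(q, m) = -√(6 + m)/3
G(l) = 2 - l*(9 + l) (G(l) = 2 - l*(l + 9) = 2 - l*(9 + l))
(185*J(13, x(1, -5)))*G(6) = (185*(-√(6 - 1)/3))*(2 - 1*6² - 9*6) = (185*(-√5/3))*(2 - 1*36 - 54) = (-185*√5/3)*(2 - 36 - 54) = -185*√5/3*(-88) = 16280*√5/3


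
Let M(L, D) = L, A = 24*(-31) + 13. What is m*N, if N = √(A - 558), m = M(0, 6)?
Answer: 0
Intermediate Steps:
A = -731 (A = -744 + 13 = -731)
m = 0
N = I*√1289 (N = √(-731 - 558) = √(-1289) = I*√1289 ≈ 35.903*I)
m*N = 0*(I*√1289) = 0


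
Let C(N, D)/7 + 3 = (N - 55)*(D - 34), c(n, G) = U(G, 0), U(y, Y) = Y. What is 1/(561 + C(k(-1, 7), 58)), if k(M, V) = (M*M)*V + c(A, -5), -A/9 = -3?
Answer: -1/7524 ≈ -0.00013291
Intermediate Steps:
A = 27 (A = -9*(-3) = 27)
c(n, G) = 0
k(M, V) = V*M**2 (k(M, V) = (M*M)*V + 0 = M**2*V + 0 = V*M**2 + 0 = V*M**2)
C(N, D) = -21 + 7*(-55 + N)*(-34 + D) (C(N, D) = -21 + 7*((N - 55)*(D - 34)) = -21 + 7*((-55 + N)*(-34 + D)) = -21 + 7*(-55 + N)*(-34 + D))
1/(561 + C(k(-1, 7), 58)) = 1/(561 + (13069 - 385*58 - 1666*(-1)**2 + 7*58*(7*(-1)**2))) = 1/(561 + (13069 - 22330 - 1666 + 7*58*(7*1))) = 1/(561 + (13069 - 22330 - 238*7 + 7*58*7)) = 1/(561 + (13069 - 22330 - 1666 + 2842)) = 1/(561 - 8085) = 1/(-7524) = -1/7524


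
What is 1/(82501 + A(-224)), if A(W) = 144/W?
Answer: 14/1155005 ≈ 1.2121e-5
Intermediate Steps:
1/(82501 + A(-224)) = 1/(82501 + 144/(-224)) = 1/(82501 + 144*(-1/224)) = 1/(82501 - 9/14) = 1/(1155005/14) = 14/1155005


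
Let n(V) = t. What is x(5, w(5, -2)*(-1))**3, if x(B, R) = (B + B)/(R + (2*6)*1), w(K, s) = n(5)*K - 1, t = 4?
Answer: -1000/343 ≈ -2.9155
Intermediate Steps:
n(V) = 4
w(K, s) = -1 + 4*K (w(K, s) = 4*K - 1 = -1 + 4*K)
x(B, R) = 2*B/(12 + R) (x(B, R) = (2*B)/(R + 12*1) = (2*B)/(R + 12) = (2*B)/(12 + R) = 2*B/(12 + R))
x(5, w(5, -2)*(-1))**3 = (2*5/(12 + (-1 + 4*5)*(-1)))**3 = (2*5/(12 + (-1 + 20)*(-1)))**3 = (2*5/(12 + 19*(-1)))**3 = (2*5/(12 - 19))**3 = (2*5/(-7))**3 = (2*5*(-1/7))**3 = (-10/7)**3 = -1000/343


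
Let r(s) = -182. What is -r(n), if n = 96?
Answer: 182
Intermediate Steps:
-r(n) = -1*(-182) = 182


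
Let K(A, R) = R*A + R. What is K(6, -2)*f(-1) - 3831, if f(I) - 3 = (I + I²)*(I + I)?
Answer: -3873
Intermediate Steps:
K(A, R) = R + A*R (K(A, R) = A*R + R = R + A*R)
f(I) = 3 + 2*I*(I + I²) (f(I) = 3 + (I + I²)*(I + I) = 3 + (I + I²)*(2*I) = 3 + 2*I*(I + I²))
K(6, -2)*f(-1) - 3831 = (-2*(1 + 6))*(3 + 2*(-1)² + 2*(-1)³) - 3831 = (-2*7)*(3 + 2*1 + 2*(-1)) - 3831 = -14*(3 + 2 - 2) - 3831 = -14*3 - 3831 = -42 - 3831 = -3873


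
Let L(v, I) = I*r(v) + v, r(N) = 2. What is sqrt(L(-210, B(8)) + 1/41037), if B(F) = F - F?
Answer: I*sqrt(353647386453)/41037 ≈ 14.491*I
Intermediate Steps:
B(F) = 0
L(v, I) = v + 2*I (L(v, I) = I*2 + v = 2*I + v = v + 2*I)
sqrt(L(-210, B(8)) + 1/41037) = sqrt((-210 + 2*0) + 1/41037) = sqrt((-210 + 0) + 1/41037) = sqrt(-210 + 1/41037) = sqrt(-8617769/41037) = I*sqrt(353647386453)/41037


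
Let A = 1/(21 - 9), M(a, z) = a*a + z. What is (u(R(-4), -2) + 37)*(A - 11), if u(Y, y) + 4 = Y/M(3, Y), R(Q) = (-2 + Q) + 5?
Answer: -34453/96 ≈ -358.89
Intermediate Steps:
M(a, z) = z + a² (M(a, z) = a² + z = z + a²)
A = 1/12 ≈ 0.083333
R(Q) = 3 + Q
u(Y, y) = -4 + Y/(9 + Y) (u(Y, y) = -4 + Y/(Y + 3²) = -4 + Y/(Y + 9) = -4 + Y/(9 + Y))
(u(R(-4), -2) + 37)*(A - 11) = (3*(-12 - (3 - 4))/(9 + (3 - 4)) + 37)*(1/12 - 11) = (3*(-12 - 1*(-1))/(9 - 1) + 37)*(-131/12) = (3*(-12 + 1)/8 + 37)*(-131/12) = (3*(⅛)*(-11) + 37)*(-131/12) = (-33/8 + 37)*(-131/12) = (263/8)*(-131/12) = -34453/96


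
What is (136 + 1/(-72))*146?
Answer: 714743/36 ≈ 19854.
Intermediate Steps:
(136 + 1/(-72))*146 = (136 - 1/72)*146 = (9791/72)*146 = 714743/36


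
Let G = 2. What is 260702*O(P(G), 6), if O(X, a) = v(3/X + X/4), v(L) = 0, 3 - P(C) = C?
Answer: 0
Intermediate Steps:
P(C) = 3 - C
O(X, a) = 0
260702*O(P(G), 6) = 260702*0 = 0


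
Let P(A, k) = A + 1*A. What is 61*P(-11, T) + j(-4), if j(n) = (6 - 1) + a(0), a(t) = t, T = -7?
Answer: -1337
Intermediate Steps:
P(A, k) = 2*A (P(A, k) = A + A = 2*A)
j(n) = 5 (j(n) = (6 - 1) + 0 = 5 + 0 = 5)
61*P(-11, T) + j(-4) = 61*(2*(-11)) + 5 = 61*(-22) + 5 = -1342 + 5 = -1337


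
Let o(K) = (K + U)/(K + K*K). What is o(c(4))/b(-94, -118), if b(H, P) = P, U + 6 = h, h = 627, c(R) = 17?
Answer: -319/18054 ≈ -0.017669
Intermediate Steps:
U = 621 (U = -6 + 627 = 621)
o(K) = (621 + K)/(K + K²) (o(K) = (K + 621)/(K + K*K) = (621 + K)/(K + K²))
o(c(4))/b(-94, -118) = ((621 + 17)/(17*(1 + 17)))/(-118) = ((1/17)*638/18)*(-1/118) = ((1/17)*(1/18)*638)*(-1/118) = (319/153)*(-1/118) = -319/18054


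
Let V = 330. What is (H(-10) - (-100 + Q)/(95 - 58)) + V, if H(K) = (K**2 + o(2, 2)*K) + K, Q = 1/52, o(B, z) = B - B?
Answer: 813279/1924 ≈ 422.70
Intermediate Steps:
o(B, z) = 0
Q = 1/52 ≈ 0.019231
H(K) = K + K**2 (H(K) = (K**2 + 0*K) + K = (K**2 + 0) + K = K**2 + K = K + K**2)
(H(-10) - (-100 + Q)/(95 - 58)) + V = (-10*(1 - 10) - (-100 + 1/52)/(95 - 58)) + 330 = (-10*(-9) - (-5199)/(52*37)) + 330 = (90 - (-5199)/(52*37)) + 330 = (90 - 1*(-5199/1924)) + 330 = (90 + 5199/1924) + 330 = 178359/1924 + 330 = 813279/1924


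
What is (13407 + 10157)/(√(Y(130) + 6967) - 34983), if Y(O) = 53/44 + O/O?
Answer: -12090311376/17949115357 - 47128*√3373095/53847346071 ≈ -0.67520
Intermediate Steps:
Y(O) = 97/44 (Y(O) = 53*(1/44) + 1 = 53/44 + 1 = 97/44)
(13407 + 10157)/(√(Y(130) + 6967) - 34983) = (13407 + 10157)/(√(97/44 + 6967) - 34983) = 23564/(√(306645/44) - 34983) = 23564/(√3373095/22 - 34983) = 23564/(-34983 + √3373095/22)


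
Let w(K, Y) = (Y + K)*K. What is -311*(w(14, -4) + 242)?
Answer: -118802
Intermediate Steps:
w(K, Y) = K*(K + Y) (w(K, Y) = (K + Y)*K = K*(K + Y))
-311*(w(14, -4) + 242) = -311*(14*(14 - 4) + 242) = -311*(14*10 + 242) = -311*(140 + 242) = -311*382 = -118802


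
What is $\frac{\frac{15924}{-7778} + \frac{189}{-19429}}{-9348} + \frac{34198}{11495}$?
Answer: $\frac{423804017467497}{142443033873580} \approx 2.9753$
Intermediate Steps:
$\frac{\frac{15924}{-7778} + \frac{189}{-19429}}{-9348} + \frac{34198}{11495} = \left(15924 \left(- \frac{1}{7778}\right) + 189 \left(- \frac{1}{19429}\right)\right) \left(- \frac{1}{9348}\right) + 34198 \cdot \frac{1}{11495} = \left(- \frac{7962}{3889} - \frac{189}{19429}\right) \left(- \frac{1}{9348}\right) + \frac{34198}{11495} = \left(- \frac{155428719}{75559381}\right) \left(- \frac{1}{9348}\right) + \frac{34198}{11495} = \frac{51809573}{235443031196} + \frac{34198}{11495} = \frac{423804017467497}{142443033873580}$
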